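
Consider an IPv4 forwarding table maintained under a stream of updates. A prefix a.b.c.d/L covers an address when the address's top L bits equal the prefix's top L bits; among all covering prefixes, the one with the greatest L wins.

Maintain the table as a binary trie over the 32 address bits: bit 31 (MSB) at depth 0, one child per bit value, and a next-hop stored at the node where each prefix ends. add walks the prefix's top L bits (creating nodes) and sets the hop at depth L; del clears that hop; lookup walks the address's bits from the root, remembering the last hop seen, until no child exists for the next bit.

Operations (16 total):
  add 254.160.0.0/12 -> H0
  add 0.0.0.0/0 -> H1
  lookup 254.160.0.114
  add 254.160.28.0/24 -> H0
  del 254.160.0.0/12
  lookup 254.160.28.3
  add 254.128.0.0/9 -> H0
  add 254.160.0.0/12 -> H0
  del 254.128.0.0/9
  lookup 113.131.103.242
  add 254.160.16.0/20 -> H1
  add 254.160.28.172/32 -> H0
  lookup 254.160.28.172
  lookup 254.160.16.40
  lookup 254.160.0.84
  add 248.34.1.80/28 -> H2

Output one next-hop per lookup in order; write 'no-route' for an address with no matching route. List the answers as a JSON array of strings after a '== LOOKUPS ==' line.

Process each operation:
  + 254.160.0.0/12 (H0) depth=12
  + 0.0.0.0/0 (H1) depth=0
  ? 254.160.0.114  path d0:H1→d1:-→d2:-→d3:-→d4:-→d5:-→d6:-→d7:-→d8:-→d9:-→d10:-→d11:-→d12:H0  best=H0
  + 254.160.28.0/24 (H0) depth=24
  del 254.160.0.0/12 (clear depth 12)
  ? 254.160.28.3  path d0:H1→d1:-→d2:-→d3:-→d4:-→d5:-→d6:-→d7:-→d8:-→d9:-→d10:-→d11:-→d12:-→d13:-→d14:-→d15:-→d16:-→d17:-→d18:-→d19:-→d20:-→d21:-→d22:-→d23:-→d24:H0  best=H0
  + 254.128.0.0/9 (H0) depth=9
  + 254.160.0.0/12 (H0) depth=12
  del 254.128.0.0/9 (clear depth 9)
  ? 113.131.103.242  path d0:H1  best=H1
  + 254.160.16.0/20 (H1) depth=20
  + 254.160.28.172/32 (H0) depth=32
  ? 254.160.28.172  path d0:H1→d1:-→d2:-→d3:-→d4:-→d5:-→d6:-→d7:-→d8:-→d9:-→d10:-→d11:-→d12:H0→d13:-→d14:-→d15:-→d16:-→d17:-→d18:-→d19:-→d20:H1→d21:-→d22:-→d23:-→d24:H0→d25:-→d26:-→d27:-→d28:-→d29:-→d30:-→d31:-→d32:H0  best=H0
  ? 254.160.16.40  path d0:H1→d1:-→d2:-→d3:-→d4:-→d5:-→d6:-→d7:-→d8:-→d9:-→d10:-→d11:-→d12:H0→d13:-→d14:-→d15:-→d16:-→d17:-→d18:-→d19:-→d20:H1  best=H1
  ? 254.160.0.84  path d0:H1→d1:-→d2:-→d3:-→d4:-→d5:-→d6:-→d7:-→d8:-→d9:-→d10:-→d11:-→d12:H0→d13:-→d14:-→d15:-→d16:-→d17:-→d18:-→d19:-  best=H0
  + 248.34.1.80/28 (H2) depth=28

== LOOKUPS ==
["H0","H0","H1","H0","H1","H0"]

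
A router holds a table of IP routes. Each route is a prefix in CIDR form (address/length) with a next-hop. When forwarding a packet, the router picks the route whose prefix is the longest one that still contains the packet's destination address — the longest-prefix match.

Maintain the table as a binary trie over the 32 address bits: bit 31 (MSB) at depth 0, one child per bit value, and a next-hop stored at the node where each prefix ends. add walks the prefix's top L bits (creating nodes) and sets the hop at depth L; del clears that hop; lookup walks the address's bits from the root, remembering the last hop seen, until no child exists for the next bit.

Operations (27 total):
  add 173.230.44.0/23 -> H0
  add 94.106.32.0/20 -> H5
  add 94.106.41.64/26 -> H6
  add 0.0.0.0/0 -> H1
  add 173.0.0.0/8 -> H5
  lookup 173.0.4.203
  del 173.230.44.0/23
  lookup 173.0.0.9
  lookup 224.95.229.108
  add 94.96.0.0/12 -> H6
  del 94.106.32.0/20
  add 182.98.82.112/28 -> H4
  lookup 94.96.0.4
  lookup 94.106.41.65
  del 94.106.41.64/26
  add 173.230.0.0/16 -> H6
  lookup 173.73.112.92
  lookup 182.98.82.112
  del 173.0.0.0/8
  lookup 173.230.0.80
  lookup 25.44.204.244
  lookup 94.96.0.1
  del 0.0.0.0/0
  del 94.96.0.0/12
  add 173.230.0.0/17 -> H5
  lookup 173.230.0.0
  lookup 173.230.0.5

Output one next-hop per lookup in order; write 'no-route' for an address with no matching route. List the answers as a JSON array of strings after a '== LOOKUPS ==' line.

Process each operation:
  + 173.230.44.0/23 (H0) depth=23
  + 94.106.32.0/20 (H5) depth=20
  + 94.106.41.64/26 (H6) depth=26
  + 0.0.0.0/0 (H1) depth=0
  + 173.0.0.0/8 (H5) depth=8
  Q 173.0.4.203: descend 10101101 ; hops seen [H1,H5] ; pick H5
  del 173.230.44.0/23 (clear depth 23)
  Q 173.0.0.9: descend 10101101 ; hops seen [H1,H5] ; pick H5
  Q 224.95.229.108: descend 1 ; hops seen [H1] ; pick H1
  + 94.96.0.0/12 (H6) depth=12
  del 94.106.32.0/20 (clear depth 20)
  + 182.98.82.112/28 (H4) depth=28
  Q 94.96.0.4: descend 010111100110 ; hops seen [H1,H6] ; pick H6
  Q 94.106.41.65: descend 01011110011010100010100101 ; hops seen [H1,H6,H6] ; pick H6
  del 94.106.41.64/26 (clear depth 26)
  + 173.230.0.0/16 (H6) depth=16
  Q 173.73.112.92: descend 10101101 ; hops seen [H1,H5] ; pick H5
  Q 182.98.82.112: descend 1011011001100010010100100111 ; hops seen [H1,H4] ; pick H4
  del 173.0.0.0/8 (clear depth 8)
  Q 173.230.0.80: descend 101011011110011000 ; hops seen [H1,H6] ; pick H6
  Q 25.44.204.244: descend 0 ; hops seen [H1] ; pick H1
  Q 94.96.0.1: descend 010111100110 ; hops seen [H1,H6] ; pick H6
  del 0.0.0.0/0 (clear depth 0)
  del 94.96.0.0/12 (clear depth 12)
  + 173.230.0.0/17 (H5) depth=17
  Q 173.230.0.0: descend 101011011110011000 ; hops seen [H6,H5] ; pick H5
  Q 173.230.0.5: descend 101011011110011000 ; hops seen [H6,H5] ; pick H5

== LOOKUPS ==
["H5","H5","H1","H6","H6","H5","H4","H6","H1","H6","H5","H5"]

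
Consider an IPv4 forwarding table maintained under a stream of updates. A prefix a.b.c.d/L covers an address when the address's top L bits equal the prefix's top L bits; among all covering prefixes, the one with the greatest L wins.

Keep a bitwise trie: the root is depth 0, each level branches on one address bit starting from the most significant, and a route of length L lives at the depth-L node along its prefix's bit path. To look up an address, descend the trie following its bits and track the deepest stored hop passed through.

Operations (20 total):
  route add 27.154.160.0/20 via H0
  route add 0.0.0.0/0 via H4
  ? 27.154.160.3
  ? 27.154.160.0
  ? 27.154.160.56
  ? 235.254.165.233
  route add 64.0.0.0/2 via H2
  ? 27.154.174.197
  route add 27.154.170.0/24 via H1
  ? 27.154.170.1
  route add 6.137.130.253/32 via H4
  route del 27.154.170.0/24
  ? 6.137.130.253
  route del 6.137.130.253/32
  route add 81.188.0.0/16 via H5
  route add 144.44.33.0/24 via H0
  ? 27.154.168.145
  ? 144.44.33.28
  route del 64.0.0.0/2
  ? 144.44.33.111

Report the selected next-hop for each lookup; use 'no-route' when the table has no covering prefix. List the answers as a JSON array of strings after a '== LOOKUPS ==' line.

Apply in order:
  + 27.154.160.0/20 (H0) depth=20
  + 0.0.0.0/0 (H4) depth=0
  Q 27.154.160.3: descend 00011011100110101010 ; hops seen [H4,H0] ; pick H0
  Q 27.154.160.0: descend 00011011100110101010 ; hops seen [H4,H0] ; pick H0
  Q 27.154.160.56: descend 00011011100110101010 ; hops seen [H4,H0] ; pick H0
  Q 235.254.165.233: descend ε ; hops seen [H4] ; pick H4
  + 64.0.0.0/2 (H2) depth=2
  Q 27.154.174.197: descend 00011011100110101010 ; hops seen [H4,H0] ; pick H0
  + 27.154.170.0/24 (H1) depth=24
  Q 27.154.170.1: descend 000110111001101010101010 ; hops seen [H4,H0,H1] ; pick H1
  + 6.137.130.253/32 (H4) depth=32
  - 27.154.170.0/24 clear@24
  Q 6.137.130.253: descend 00000110100010011000001011111101 ; hops seen [H4,H4] ; pick H4
  - 6.137.130.253/32 clear@32
  + 81.188.0.0/16 (H5) depth=16
  + 144.44.33.0/24 (H0) depth=24
  Q 27.154.168.145: descend 0001101110011010101010 ; hops seen [H4,H0] ; pick H0
  Q 144.44.33.28: descend 100100000010110000100001 ; hops seen [H4,H0] ; pick H0
  - 64.0.0.0/2 clear@2
  Q 144.44.33.111: descend 100100000010110000100001 ; hops seen [H4,H0] ; pick H0

== LOOKUPS ==
["H0","H0","H0","H4","H0","H1","H4","H0","H0","H0"]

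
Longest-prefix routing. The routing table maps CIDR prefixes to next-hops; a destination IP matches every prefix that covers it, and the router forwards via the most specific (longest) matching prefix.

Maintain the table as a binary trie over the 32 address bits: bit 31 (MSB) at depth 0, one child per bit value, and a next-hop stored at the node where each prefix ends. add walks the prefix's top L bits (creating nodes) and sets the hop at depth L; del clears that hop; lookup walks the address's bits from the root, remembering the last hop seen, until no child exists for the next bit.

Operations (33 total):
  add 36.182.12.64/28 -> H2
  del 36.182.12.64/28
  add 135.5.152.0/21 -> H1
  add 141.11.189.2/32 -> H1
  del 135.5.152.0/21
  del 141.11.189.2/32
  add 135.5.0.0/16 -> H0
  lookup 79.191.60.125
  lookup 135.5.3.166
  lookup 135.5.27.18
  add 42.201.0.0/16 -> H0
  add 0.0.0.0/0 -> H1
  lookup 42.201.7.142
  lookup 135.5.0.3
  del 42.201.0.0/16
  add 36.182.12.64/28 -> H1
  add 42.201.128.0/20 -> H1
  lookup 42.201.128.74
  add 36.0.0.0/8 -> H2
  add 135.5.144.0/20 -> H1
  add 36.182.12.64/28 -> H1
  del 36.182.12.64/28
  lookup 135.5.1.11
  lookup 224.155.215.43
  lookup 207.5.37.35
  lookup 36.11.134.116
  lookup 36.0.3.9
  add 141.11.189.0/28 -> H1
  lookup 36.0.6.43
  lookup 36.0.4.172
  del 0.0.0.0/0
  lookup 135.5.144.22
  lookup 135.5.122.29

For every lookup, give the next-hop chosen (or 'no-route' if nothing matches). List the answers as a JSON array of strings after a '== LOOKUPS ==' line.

Apply in order:
  add 36.182.12.64/28 -> H2 at depth 28
  - 36.182.12.64/28 clear@28
  add 135.5.152.0/21 -> H1 at depth 21
  add 141.11.189.2/32 -> H1 at depth 32
  - 135.5.152.0/21 clear@21
  - 141.11.189.2/32 clear@32
  add 135.5.0.0/16 -> H0 at depth 16
  lookup 79.191.60.125: bits 0 walk d0:-→d1:- -> no-route
  lookup 135.5.3.166: bits 1000011100000101 walk d0:-→d1:-→d2:-→d3:-→d4:-→d5:-→d6:-→d7:-→d8:-→d9:-→d10:-→d11:-→d12:-→d13:-→d14:-→d15:-→d16:H0 -> H0
  lookup 135.5.27.18: bits 1000011100000101 walk d0:-→d1:-→d2:-→d3:-→d4:-→d5:-→d6:-→d7:-→d8:-→d9:-→d10:-→d11:-→d12:-→d13:-→d14:-→d15:-→d16:H0 -> H0
  add 42.201.0.0/16 -> H0 at depth 16
  add 0.0.0.0/0 -> H1 at depth 0
  lookup 42.201.7.142: bits 0010101011001001 walk d0:H1→d1:-→d2:-→d3:-→d4:-→d5:-→d6:-→d7:-→d8:-→d9:-→d10:-→d11:-→d12:-→d13:-→d14:-→d15:-→d16:H0 -> H0
  lookup 135.5.0.3: bits 1000011100000101 walk d0:H1→d1:-→d2:-→d3:-→d4:-→d5:-→d6:-→d7:-→d8:-→d9:-→d10:-→d11:-→d12:-→d13:-→d14:-→d15:-→d16:H0 -> H0
  - 42.201.0.0/16 clear@16
  add 36.182.12.64/28 -> H1 at depth 28
  add 42.201.128.0/20 -> H1 at depth 20
  lookup 42.201.128.74: bits 00101010110010011000 walk d0:H1→d1:-→d2:-→d3:-→d4:-→d5:-→d6:-→d7:-→d8:-→d9:-→d10:-→d11:-→d12:-→d13:-→d14:-→d15:-→d16:-→d17:-→d18:-→d19:-→d20:H1 -> H1
  add 36.0.0.0/8 -> H2 at depth 8
  add 135.5.144.0/20 -> H1 at depth 20
  add 36.182.12.64/28 -> H1 at depth 28
  - 36.182.12.64/28 clear@28
  lookup 135.5.1.11: bits 1000011100000101 walk d0:H1→d1:-→d2:-→d3:-→d4:-→d5:-→d6:-→d7:-→d8:-→d9:-→d10:-→d11:-→d12:-→d13:-→d14:-→d15:-→d16:H0 -> H0
  lookup 224.155.215.43: bits 1 walk d0:H1→d1:- -> H1
  lookup 207.5.37.35: bits 1 walk d0:H1→d1:- -> H1
  lookup 36.11.134.116: bits 00100100 walk d0:H1→d1:-→d2:-→d3:-→d4:-→d5:-→d6:-→d7:-→d8:H2 -> H2
  lookup 36.0.3.9: bits 00100100 walk d0:H1→d1:-→d2:-→d3:-→d4:-→d5:-→d6:-→d7:-→d8:H2 -> H2
  add 141.11.189.0/28 -> H1 at depth 28
  lookup 36.0.6.43: bits 00100100 walk d0:H1→d1:-→d2:-→d3:-→d4:-→d5:-→d6:-→d7:-→d8:H2 -> H2
  lookup 36.0.4.172: bits 00100100 walk d0:H1→d1:-→d2:-→d3:-→d4:-→d5:-→d6:-→d7:-→d8:H2 -> H2
  - 0.0.0.0/0 clear@0
  lookup 135.5.144.22: bits 10000111000001011001 walk d0:-→d1:-→d2:-→d3:-→d4:-→d5:-→d6:-→d7:-→d8:-→d9:-→d10:-→d11:-→d12:-→d13:-→d14:-→d15:-→d16:H0→d17:-→d18:-→d19:-→d20:H1 -> H1
  lookup 135.5.122.29: bits 1000011100000101 walk d0:-→d1:-→d2:-→d3:-→d4:-→d5:-→d6:-→d7:-→d8:-→d9:-→d10:-→d11:-→d12:-→d13:-→d14:-→d15:-→d16:H0 -> H0

== LOOKUPS ==
["no-route","H0","H0","H0","H0","H1","H0","H1","H1","H2","H2","H2","H2","H1","H0"]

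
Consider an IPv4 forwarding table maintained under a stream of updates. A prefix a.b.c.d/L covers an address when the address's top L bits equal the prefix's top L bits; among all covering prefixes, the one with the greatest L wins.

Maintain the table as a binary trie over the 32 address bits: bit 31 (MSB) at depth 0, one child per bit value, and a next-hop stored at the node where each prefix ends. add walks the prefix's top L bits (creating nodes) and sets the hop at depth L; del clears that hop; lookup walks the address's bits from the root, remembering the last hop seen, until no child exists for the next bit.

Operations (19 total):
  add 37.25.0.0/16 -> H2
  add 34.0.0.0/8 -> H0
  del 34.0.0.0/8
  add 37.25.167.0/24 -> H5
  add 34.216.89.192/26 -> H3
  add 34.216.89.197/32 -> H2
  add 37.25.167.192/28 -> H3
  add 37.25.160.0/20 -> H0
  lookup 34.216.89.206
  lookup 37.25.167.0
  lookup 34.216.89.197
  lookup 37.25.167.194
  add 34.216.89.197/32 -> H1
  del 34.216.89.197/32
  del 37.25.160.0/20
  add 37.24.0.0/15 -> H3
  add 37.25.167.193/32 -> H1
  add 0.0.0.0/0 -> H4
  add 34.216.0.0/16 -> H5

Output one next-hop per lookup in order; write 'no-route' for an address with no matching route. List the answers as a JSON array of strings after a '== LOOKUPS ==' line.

Process each operation:
  add 37.25.0.0/16 -> H2 at depth 16
  add 34.0.0.0/8 -> H0 at depth 8
  - 34.0.0.0/8 clear@8
  add 37.25.167.0/24 -> H5 at depth 24
  add 34.216.89.192/26 -> H3 at depth 26
  add 34.216.89.197/32 -> H2 at depth 32
  add 37.25.167.192/28 -> H3 at depth 28
  add 37.25.160.0/20 -> H0 at depth 20
  ? 34.216.89.206  path d0:-→d1:-→d2:-→d3:-→d4:-→d5:-→d6:-→d7:-→d8:-→d9:-→d10:-→d11:-→d12:-→d13:-→d14:-→d15:-→d16:-→d17:-→d18:-→d19:-→d20:-→d21:-→d22:-→d23:-→d24:-→d25:-→d26:H3→d27:-→d28:-  best=H3
  ? 37.25.167.0  path d0:-→d1:-→d2:-→d3:-→d4:-→d5:-→d6:-→d7:-→d8:-→d9:-→d10:-→d11:-→d12:-→d13:-→d14:-→d15:-→d16:H2→d17:-→d18:-→d19:-→d20:H0→d21:-→d22:-→d23:-→d24:H5  best=H5
  ? 34.216.89.197  path d0:-→d1:-→d2:-→d3:-→d4:-→d5:-→d6:-→d7:-→d8:-→d9:-→d10:-→d11:-→d12:-→d13:-→d14:-→d15:-→d16:-→d17:-→d18:-→d19:-→d20:-→d21:-→d22:-→d23:-→d24:-→d25:-→d26:H3→d27:-→d28:-→d29:-→d30:-→d31:-→d32:H2  best=H2
  ? 37.25.167.194  path d0:-→d1:-→d2:-→d3:-→d4:-→d5:-→d6:-→d7:-→d8:-→d9:-→d10:-→d11:-→d12:-→d13:-→d14:-→d15:-→d16:H2→d17:-→d18:-→d19:-→d20:H0→d21:-→d22:-→d23:-→d24:H5→d25:-→d26:-→d27:-→d28:H3  best=H3
  add 34.216.89.197/32 -> H1 at depth 32
  - 34.216.89.197/32 clear@32
  - 37.25.160.0/20 clear@20
  add 37.24.0.0/15 -> H3 at depth 15
  add 37.25.167.193/32 -> H1 at depth 32
  add 0.0.0.0/0 -> H4 at depth 0
  add 34.216.0.0/16 -> H5 at depth 16

== LOOKUPS ==
["H3","H5","H2","H3"]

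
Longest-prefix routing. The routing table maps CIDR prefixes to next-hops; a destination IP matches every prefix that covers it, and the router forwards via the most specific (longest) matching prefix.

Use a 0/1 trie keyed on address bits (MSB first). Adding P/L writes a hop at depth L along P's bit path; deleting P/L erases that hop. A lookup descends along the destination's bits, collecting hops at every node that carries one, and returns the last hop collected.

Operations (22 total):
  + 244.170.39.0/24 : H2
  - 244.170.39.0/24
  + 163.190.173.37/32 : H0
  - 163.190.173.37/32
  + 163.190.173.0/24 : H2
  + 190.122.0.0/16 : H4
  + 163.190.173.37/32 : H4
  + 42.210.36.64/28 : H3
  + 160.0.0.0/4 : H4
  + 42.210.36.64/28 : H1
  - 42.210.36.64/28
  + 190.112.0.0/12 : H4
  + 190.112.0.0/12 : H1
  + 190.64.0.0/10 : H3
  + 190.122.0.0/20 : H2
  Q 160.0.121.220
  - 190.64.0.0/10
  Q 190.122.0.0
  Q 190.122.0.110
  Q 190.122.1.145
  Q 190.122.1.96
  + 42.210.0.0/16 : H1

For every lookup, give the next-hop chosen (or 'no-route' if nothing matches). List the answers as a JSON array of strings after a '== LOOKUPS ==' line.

Process each operation:
  add 244.170.39.0/24 -> H2 at depth 24
  - 244.170.39.0/24 clear@24
  add 163.190.173.37/32 -> H0 at depth 32
  - 163.190.173.37/32 clear@32
  add 163.190.173.0/24 -> H2 at depth 24
  add 190.122.0.0/16 -> H4 at depth 16
  add 163.190.173.37/32 -> H4 at depth 32
  add 42.210.36.64/28 -> H3 at depth 28
  add 160.0.0.0/4 -> H4 at depth 4
  add 42.210.36.64/28 -> H1 at depth 28
  - 42.210.36.64/28 clear@28
  add 190.112.0.0/12 -> H4 at depth 12
  add 190.112.0.0/12 -> H1 at depth 12
  add 190.64.0.0/10 -> H3 at depth 10
  add 190.122.0.0/20 -> H2 at depth 20
  Q 160.0.121.220: descend 101000 ; hops seen [H4] ; pick H4
  - 190.64.0.0/10 clear@10
  Q 190.122.0.0: descend 10111110011110100000 ; hops seen [H1,H4,H2] ; pick H2
  Q 190.122.0.110: descend 10111110011110100000 ; hops seen [H1,H4,H2] ; pick H2
  Q 190.122.1.145: descend 10111110011110100000 ; hops seen [H1,H4,H2] ; pick H2
  Q 190.122.1.96: descend 10111110011110100000 ; hops seen [H1,H4,H2] ; pick H2
  add 42.210.0.0/16 -> H1 at depth 16

== LOOKUPS ==
["H4","H2","H2","H2","H2"]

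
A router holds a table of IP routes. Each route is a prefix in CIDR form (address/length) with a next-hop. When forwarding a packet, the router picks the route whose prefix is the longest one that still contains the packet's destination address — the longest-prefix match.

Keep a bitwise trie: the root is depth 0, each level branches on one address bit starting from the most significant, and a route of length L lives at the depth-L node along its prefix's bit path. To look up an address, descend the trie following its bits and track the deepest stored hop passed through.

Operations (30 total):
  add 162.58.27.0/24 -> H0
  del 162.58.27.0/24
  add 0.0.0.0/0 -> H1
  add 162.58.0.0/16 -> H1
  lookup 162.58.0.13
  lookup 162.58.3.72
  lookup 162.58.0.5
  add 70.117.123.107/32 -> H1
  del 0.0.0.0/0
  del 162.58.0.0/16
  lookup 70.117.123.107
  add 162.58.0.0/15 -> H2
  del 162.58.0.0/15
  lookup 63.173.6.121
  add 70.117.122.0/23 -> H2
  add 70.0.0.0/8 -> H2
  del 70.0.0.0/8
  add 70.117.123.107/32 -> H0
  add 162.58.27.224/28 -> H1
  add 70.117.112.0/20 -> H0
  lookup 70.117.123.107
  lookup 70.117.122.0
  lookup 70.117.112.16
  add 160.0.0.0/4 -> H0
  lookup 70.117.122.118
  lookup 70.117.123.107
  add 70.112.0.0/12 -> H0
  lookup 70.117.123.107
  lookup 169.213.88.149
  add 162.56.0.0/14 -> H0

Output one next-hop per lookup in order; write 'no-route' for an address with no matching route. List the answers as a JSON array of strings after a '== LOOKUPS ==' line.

Trace:
  + 162.58.27.0/24 (H0) depth=24
  del 162.58.27.0/24 (clear depth 24)
  + 0.0.0.0/0 (H1) depth=0
  + 162.58.0.0/16 (H1) depth=16
  ? 162.58.0.13  path d0:H1→d1:-→d2:-→d3:-→d4:-→d5:-→d6:-→d7:-→d8:-→d9:-→d10:-→d11:-→d12:-→d13:-→d14:-→d15:-→d16:H1→d17:-→d18:-→d19:-  best=H1
  ? 162.58.3.72  path d0:H1→d1:-→d2:-→d3:-→d4:-→d5:-→d6:-→d7:-→d8:-→d9:-→d10:-→d11:-→d12:-→d13:-→d14:-→d15:-→d16:H1→d17:-→d18:-→d19:-  best=H1
  ? 162.58.0.5  path d0:H1→d1:-→d2:-→d3:-→d4:-→d5:-→d6:-→d7:-→d8:-→d9:-→d10:-→d11:-→d12:-→d13:-→d14:-→d15:-→d16:H1→d17:-→d18:-→d19:-  best=H1
  + 70.117.123.107/32 (H1) depth=32
  del 0.0.0.0/0 (clear depth 0)
  del 162.58.0.0/16 (clear depth 16)
  ? 70.117.123.107  path d0:-→d1:-→d2:-→d3:-→d4:-→d5:-→d6:-→d7:-→d8:-→d9:-→d10:-→d11:-→d12:-→d13:-→d14:-→d15:-→d16:-→d17:-→d18:-→d19:-→d20:-→d21:-→d22:-→d23:-→d24:-→d25:-→d26:-→d27:-→d28:-→d29:-→d30:-→d31:-→d32:H1  best=H1
  + 162.58.0.0/15 (H2) depth=15
  del 162.58.0.0/15 (clear depth 15)
  ? 63.173.6.121  path d0:-→d1:-  best=no-route
  + 70.117.122.0/23 (H2) depth=23
  + 70.0.0.0/8 (H2) depth=8
  del 70.0.0.0/8 (clear depth 8)
  + 70.117.123.107/32 (H0) depth=32
  + 162.58.27.224/28 (H1) depth=28
  + 70.117.112.0/20 (H0) depth=20
  ? 70.117.123.107  path d0:-→d1:-→d2:-→d3:-→d4:-→d5:-→d6:-→d7:-→d8:-→d9:-→d10:-→d11:-→d12:-→d13:-→d14:-→d15:-→d16:-→d17:-→d18:-→d19:-→d20:H0→d21:-→d22:-→d23:H2→d24:-→d25:-→d26:-→d27:-→d28:-→d29:-→d30:-→d31:-→d32:H0  best=H0
  ? 70.117.122.0  path d0:-→d1:-→d2:-→d3:-→d4:-→d5:-→d6:-→d7:-→d8:-→d9:-→d10:-→d11:-→d12:-→d13:-→d14:-→d15:-→d16:-→d17:-→d18:-→d19:-→d20:H0→d21:-→d22:-→d23:H2  best=H2
  ? 70.117.112.16  path d0:-→d1:-→d2:-→d3:-→d4:-→d5:-→d6:-→d7:-→d8:-→d9:-→d10:-→d11:-→d12:-→d13:-→d14:-→d15:-→d16:-→d17:-→d18:-→d19:-→d20:H0  best=H0
  + 160.0.0.0/4 (H0) depth=4
  ? 70.117.122.118  path d0:-→d1:-→d2:-→d3:-→d4:-→d5:-→d6:-→d7:-→d8:-→d9:-→d10:-→d11:-→d12:-→d13:-→d14:-→d15:-→d16:-→d17:-→d18:-→d19:-→d20:H0→d21:-→d22:-→d23:H2  best=H2
  ? 70.117.123.107  path d0:-→d1:-→d2:-→d3:-→d4:-→d5:-→d6:-→d7:-→d8:-→d9:-→d10:-→d11:-→d12:-→d13:-→d14:-→d15:-→d16:-→d17:-→d18:-→d19:-→d20:H0→d21:-→d22:-→d23:H2→d24:-→d25:-→d26:-→d27:-→d28:-→d29:-→d30:-→d31:-→d32:H0  best=H0
  + 70.112.0.0/12 (H0) depth=12
  ? 70.117.123.107  path d0:-→d1:-→d2:-→d3:-→d4:-→d5:-→d6:-→d7:-→d8:-→d9:-→d10:-→d11:-→d12:H0→d13:-→d14:-→d15:-→d16:-→d17:-→d18:-→d19:-→d20:H0→d21:-→d22:-→d23:H2→d24:-→d25:-→d26:-→d27:-→d28:-→d29:-→d30:-→d31:-→d32:H0  best=H0
  ? 169.213.88.149  path d0:-→d1:-→d2:-→d3:-→d4:H0  best=H0
  + 162.56.0.0/14 (H0) depth=14

== LOOKUPS ==
["H1","H1","H1","H1","no-route","H0","H2","H0","H2","H0","H0","H0"]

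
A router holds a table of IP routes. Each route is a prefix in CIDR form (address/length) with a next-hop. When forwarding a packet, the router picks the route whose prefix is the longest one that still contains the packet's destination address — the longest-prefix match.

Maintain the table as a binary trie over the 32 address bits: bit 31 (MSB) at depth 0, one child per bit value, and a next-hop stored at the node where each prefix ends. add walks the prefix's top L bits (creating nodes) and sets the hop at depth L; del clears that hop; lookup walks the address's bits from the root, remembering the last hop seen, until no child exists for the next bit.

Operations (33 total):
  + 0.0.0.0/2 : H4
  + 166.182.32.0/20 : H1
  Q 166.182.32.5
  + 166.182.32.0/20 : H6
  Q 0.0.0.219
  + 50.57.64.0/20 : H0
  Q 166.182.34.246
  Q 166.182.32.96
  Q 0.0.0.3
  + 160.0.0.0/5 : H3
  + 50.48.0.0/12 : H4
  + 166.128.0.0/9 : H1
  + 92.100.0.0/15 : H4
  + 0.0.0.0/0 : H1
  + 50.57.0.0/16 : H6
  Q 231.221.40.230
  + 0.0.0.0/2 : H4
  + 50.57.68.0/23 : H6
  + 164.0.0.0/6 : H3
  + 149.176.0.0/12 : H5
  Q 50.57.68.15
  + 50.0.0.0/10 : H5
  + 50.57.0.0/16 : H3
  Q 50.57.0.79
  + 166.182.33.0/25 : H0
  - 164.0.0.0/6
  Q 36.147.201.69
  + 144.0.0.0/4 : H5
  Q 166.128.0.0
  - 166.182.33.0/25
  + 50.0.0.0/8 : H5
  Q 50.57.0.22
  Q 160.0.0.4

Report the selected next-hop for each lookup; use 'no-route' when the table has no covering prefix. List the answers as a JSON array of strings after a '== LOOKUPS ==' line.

Trace:
  + 0.0.0.0/2 (H4) depth=2
  + 166.182.32.0/20 (H1) depth=20
  ? 166.182.32.5  path d0:-→d1:-→d2:-→d3:-→d4:-→d5:-→d6:-→d7:-→d8:-→d9:-→d10:-→d11:-→d12:-→d13:-→d14:-→d15:-→d16:-→d17:-→d18:-→d19:-→d20:H1  best=H1
  + 166.182.32.0/20 (H6) depth=20
  ? 0.0.0.219  path d0:-→d1:-→d2:H4  best=H4
  + 50.57.64.0/20 (H0) depth=20
  ? 166.182.34.246  path d0:-→d1:-→d2:-→d3:-→d4:-→d5:-→d6:-→d7:-→d8:-→d9:-→d10:-→d11:-→d12:-→d13:-→d14:-→d15:-→d16:-→d17:-→d18:-→d19:-→d20:H6  best=H6
  ? 166.182.32.96  path d0:-→d1:-→d2:-→d3:-→d4:-→d5:-→d6:-→d7:-→d8:-→d9:-→d10:-→d11:-→d12:-→d13:-→d14:-→d15:-→d16:-→d17:-→d18:-→d19:-→d20:H6  best=H6
  ? 0.0.0.3  path d0:-→d1:-→d2:H4  best=H4
  + 160.0.0.0/5 (H3) depth=5
  + 50.48.0.0/12 (H4) depth=12
  + 166.128.0.0/9 (H1) depth=9
  + 92.100.0.0/15 (H4) depth=15
  + 0.0.0.0/0 (H1) depth=0
  + 50.57.0.0/16 (H6) depth=16
  ? 231.221.40.230  path d0:H1→d1:-  best=H1
  + 0.0.0.0/2 (H4) depth=2
  + 50.57.68.0/23 (H6) depth=23
  + 164.0.0.0/6 (H3) depth=6
  + 149.176.0.0/12 (H5) depth=12
  ? 50.57.68.15  path d0:H1→d1:-→d2:H4→d3:-→d4:-→d5:-→d6:-→d7:-→d8:-→d9:-→d10:-→d11:-→d12:H4→d13:-→d14:-→d15:-→d16:H6→d17:-→d18:-→d19:-→d20:H0→d21:-→d22:-→d23:H6  best=H6
  + 50.0.0.0/10 (H5) depth=10
  + 50.57.0.0/16 (H3) depth=16
  ? 50.57.0.79  path d0:H1→d1:-→d2:H4→d3:-→d4:-→d5:-→d6:-→d7:-→d8:-→d9:-→d10:H5→d11:-→d12:H4→d13:-→d14:-→d15:-→d16:H3→d17:-  best=H3
  + 166.182.33.0/25 (H0) depth=25
  - 164.0.0.0/6 clear@6
  ? 36.147.201.69  path d0:H1→d1:-→d2:H4→d3:-  best=H4
  + 144.0.0.0/4 (H5) depth=4
  ? 166.128.0.0  path d0:H1→d1:-→d2:-→d3:-→d4:-→d5:H3→d6:-→d7:-→d8:-→d9:H1→d10:-  best=H1
  - 166.182.33.0/25 clear@25
  + 50.0.0.0/8 (H5) depth=8
  ? 50.57.0.22  path d0:H1→d1:-→d2:H4→d3:-→d4:-→d5:-→d6:-→d7:-→d8:H5→d9:-→d10:H5→d11:-→d12:H4→d13:-→d14:-→d15:-→d16:H3→d17:-  best=H3
  ? 160.0.0.4  path d0:H1→d1:-→d2:-→d3:-→d4:-→d5:H3  best=H3

== LOOKUPS ==
["H1","H4","H6","H6","H4","H1","H6","H3","H4","H1","H3","H3"]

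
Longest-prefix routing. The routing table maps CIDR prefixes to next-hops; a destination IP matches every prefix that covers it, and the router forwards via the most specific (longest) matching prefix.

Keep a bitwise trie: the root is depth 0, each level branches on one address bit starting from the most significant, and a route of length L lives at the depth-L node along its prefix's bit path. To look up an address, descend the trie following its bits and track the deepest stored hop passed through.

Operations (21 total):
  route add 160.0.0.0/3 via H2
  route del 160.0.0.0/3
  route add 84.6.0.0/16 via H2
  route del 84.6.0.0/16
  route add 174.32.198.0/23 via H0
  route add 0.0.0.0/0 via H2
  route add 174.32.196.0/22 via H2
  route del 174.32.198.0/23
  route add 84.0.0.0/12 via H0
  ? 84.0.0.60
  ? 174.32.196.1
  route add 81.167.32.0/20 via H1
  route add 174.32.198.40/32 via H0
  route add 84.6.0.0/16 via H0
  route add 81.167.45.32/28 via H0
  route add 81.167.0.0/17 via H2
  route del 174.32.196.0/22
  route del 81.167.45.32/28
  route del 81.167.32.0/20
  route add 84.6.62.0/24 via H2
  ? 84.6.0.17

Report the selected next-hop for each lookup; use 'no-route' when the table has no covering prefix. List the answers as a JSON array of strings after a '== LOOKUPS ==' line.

Apply in order:
  + 160.0.0.0/3 (H2) depth=3
  - 160.0.0.0/3 clear@3
  + 84.6.0.0/16 (H2) depth=16
  - 84.6.0.0/16 clear@16
  + 174.32.198.0/23 (H0) depth=23
  + 0.0.0.0/0 (H2) depth=0
  + 174.32.196.0/22 (H2) depth=22
  - 174.32.198.0/23 clear@23
  + 84.0.0.0/12 (H0) depth=12
  ? 84.0.0.60  path d0:H2→d1:-→d2:-→d3:-→d4:-→d5:-→d6:-→d7:-→d8:-→d9:-→d10:-→d11:-→d12:H0→d13:-  best=H0
  ? 174.32.196.1  path d0:H2→d1:-→d2:-→d3:-→d4:-→d5:-→d6:-→d7:-→d8:-→d9:-→d10:-→d11:-→d12:-→d13:-→d14:-→d15:-→d16:-→d17:-→d18:-→d19:-→d20:-→d21:-→d22:H2  best=H2
  + 81.167.32.0/20 (H1) depth=20
  + 174.32.198.40/32 (H0) depth=32
  + 84.6.0.0/16 (H0) depth=16
  + 81.167.45.32/28 (H0) depth=28
  + 81.167.0.0/17 (H2) depth=17
  - 174.32.196.0/22 clear@22
  - 81.167.45.32/28 clear@28
  - 81.167.32.0/20 clear@20
  + 84.6.62.0/24 (H2) depth=24
  ? 84.6.0.17  path d0:H2→d1:-→d2:-→d3:-→d4:-→d5:-→d6:-→d7:-→d8:-→d9:-→d10:-→d11:-→d12:H0→d13:-→d14:-→d15:-→d16:H0→d17:-→d18:-  best=H0

== LOOKUPS ==
["H0","H2","H0"]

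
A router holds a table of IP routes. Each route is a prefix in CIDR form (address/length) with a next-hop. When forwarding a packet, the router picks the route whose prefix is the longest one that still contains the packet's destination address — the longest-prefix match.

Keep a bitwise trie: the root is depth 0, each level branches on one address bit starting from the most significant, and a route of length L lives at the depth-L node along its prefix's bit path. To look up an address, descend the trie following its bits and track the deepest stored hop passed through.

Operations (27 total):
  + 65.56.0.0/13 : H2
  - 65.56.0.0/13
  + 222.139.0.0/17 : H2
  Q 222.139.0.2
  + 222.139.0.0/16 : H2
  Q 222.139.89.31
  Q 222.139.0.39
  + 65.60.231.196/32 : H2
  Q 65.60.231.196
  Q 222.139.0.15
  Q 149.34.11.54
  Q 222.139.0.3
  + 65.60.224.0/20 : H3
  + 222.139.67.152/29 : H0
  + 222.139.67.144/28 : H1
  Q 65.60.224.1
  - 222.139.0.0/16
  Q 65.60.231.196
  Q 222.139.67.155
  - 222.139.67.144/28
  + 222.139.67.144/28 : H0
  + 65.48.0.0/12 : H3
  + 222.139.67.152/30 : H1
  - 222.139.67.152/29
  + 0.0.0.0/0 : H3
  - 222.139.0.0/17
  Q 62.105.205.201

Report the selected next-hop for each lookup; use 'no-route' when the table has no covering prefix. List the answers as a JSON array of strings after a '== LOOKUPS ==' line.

Trace:
  + 65.56.0.0/13 (H2) depth=13
  del 65.56.0.0/13 (clear depth 13)
  + 222.139.0.0/17 (H2) depth=17
  ? 222.139.0.2  path d0:-→d1:-→d2:-→d3:-→d4:-→d5:-→d6:-→d7:-→d8:-→d9:-→d10:-→d11:-→d12:-→d13:-→d14:-→d15:-→d16:-→d17:H2  best=H2
  + 222.139.0.0/16 (H2) depth=16
  ? 222.139.89.31  path d0:-→d1:-→d2:-→d3:-→d4:-→d5:-→d6:-→d7:-→d8:-→d9:-→d10:-→d11:-→d12:-→d13:-→d14:-→d15:-→d16:H2→d17:H2  best=H2
  ? 222.139.0.39  path d0:-→d1:-→d2:-→d3:-→d4:-→d5:-→d6:-→d7:-→d8:-→d9:-→d10:-→d11:-→d12:-→d13:-→d14:-→d15:-→d16:H2→d17:H2  best=H2
  + 65.60.231.196/32 (H2) depth=32
  ? 65.60.231.196  path d0:-→d1:-→d2:-→d3:-→d4:-→d5:-→d6:-→d7:-→d8:-→d9:-→d10:-→d11:-→d12:-→d13:-→d14:-→d15:-→d16:-→d17:-→d18:-→d19:-→d20:-→d21:-→d22:-→d23:-→d24:-→d25:-→d26:-→d27:-→d28:-→d29:-→d30:-→d31:-→d32:H2  best=H2
  ? 222.139.0.15  path d0:-→d1:-→d2:-→d3:-→d4:-→d5:-→d6:-→d7:-→d8:-→d9:-→d10:-→d11:-→d12:-→d13:-→d14:-→d15:-→d16:H2→d17:H2  best=H2
  ? 149.34.11.54  path d0:-→d1:-  best=no-route
  ? 222.139.0.3  path d0:-→d1:-→d2:-→d3:-→d4:-→d5:-→d6:-→d7:-→d8:-→d9:-→d10:-→d11:-→d12:-→d13:-→d14:-→d15:-→d16:H2→d17:H2  best=H2
  + 65.60.224.0/20 (H3) depth=20
  + 222.139.67.152/29 (H0) depth=29
  + 222.139.67.144/28 (H1) depth=28
  ? 65.60.224.1  path d0:-→d1:-→d2:-→d3:-→d4:-→d5:-→d6:-→d7:-→d8:-→d9:-→d10:-→d11:-→d12:-→d13:-→d14:-→d15:-→d16:-→d17:-→d18:-→d19:-→d20:H3→d21:-  best=H3
  del 222.139.0.0/16 (clear depth 16)
  ? 65.60.231.196  path d0:-→d1:-→d2:-→d3:-→d4:-→d5:-→d6:-→d7:-→d8:-→d9:-→d10:-→d11:-→d12:-→d13:-→d14:-→d15:-→d16:-→d17:-→d18:-→d19:-→d20:H3→d21:-→d22:-→d23:-→d24:-→d25:-→d26:-→d27:-→d28:-→d29:-→d30:-→d31:-→d32:H2  best=H2
  ? 222.139.67.155  path d0:-→d1:-→d2:-→d3:-→d4:-→d5:-→d6:-→d7:-→d8:-→d9:-→d10:-→d11:-→d12:-→d13:-→d14:-→d15:-→d16:-→d17:H2→d18:-→d19:-→d20:-→d21:-→d22:-→d23:-→d24:-→d25:-→d26:-→d27:-→d28:H1→d29:H0  best=H0
  del 222.139.67.144/28 (clear depth 28)
  + 222.139.67.144/28 (H0) depth=28
  + 65.48.0.0/12 (H3) depth=12
  + 222.139.67.152/30 (H1) depth=30
  del 222.139.67.152/29 (clear depth 29)
  + 0.0.0.0/0 (H3) depth=0
  del 222.139.0.0/17 (clear depth 17)
  ? 62.105.205.201  path d0:H3→d1:-  best=H3

== LOOKUPS ==
["H2","H2","H2","H2","H2","no-route","H2","H3","H2","H0","H3"]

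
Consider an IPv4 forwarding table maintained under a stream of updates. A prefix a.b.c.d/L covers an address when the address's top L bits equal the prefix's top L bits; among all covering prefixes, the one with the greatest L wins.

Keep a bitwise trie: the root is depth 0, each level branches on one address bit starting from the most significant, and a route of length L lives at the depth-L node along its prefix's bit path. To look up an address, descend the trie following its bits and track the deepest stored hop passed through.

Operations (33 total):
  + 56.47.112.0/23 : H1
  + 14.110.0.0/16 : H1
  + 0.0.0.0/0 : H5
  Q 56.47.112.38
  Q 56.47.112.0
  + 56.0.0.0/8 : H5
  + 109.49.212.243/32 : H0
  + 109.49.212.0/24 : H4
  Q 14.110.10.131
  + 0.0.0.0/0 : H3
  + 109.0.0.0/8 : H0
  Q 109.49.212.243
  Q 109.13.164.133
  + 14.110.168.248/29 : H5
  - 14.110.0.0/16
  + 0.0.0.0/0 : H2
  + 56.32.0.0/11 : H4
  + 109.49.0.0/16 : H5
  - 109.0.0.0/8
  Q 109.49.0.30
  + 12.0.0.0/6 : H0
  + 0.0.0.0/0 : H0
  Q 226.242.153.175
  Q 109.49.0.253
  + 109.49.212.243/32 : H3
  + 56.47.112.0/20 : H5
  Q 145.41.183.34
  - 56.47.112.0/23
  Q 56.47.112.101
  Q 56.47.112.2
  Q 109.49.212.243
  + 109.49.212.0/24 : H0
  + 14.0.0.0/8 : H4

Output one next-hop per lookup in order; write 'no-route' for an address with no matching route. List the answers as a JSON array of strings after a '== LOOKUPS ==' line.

Apply in order:
  add 56.47.112.0/23 -> H1 at depth 23
  add 14.110.0.0/16 -> H1 at depth 16
  add 0.0.0.0/0 -> H5 at depth 0
  ? 56.47.112.38  path d0:H5→d1:-→d2:-→d3:-→d4:-→d5:-→d6:-→d7:-→d8:-→d9:-→d10:-→d11:-→d12:-→d13:-→d14:-→d15:-→d16:-→d17:-→d18:-→d19:-→d20:-→d21:-→d22:-→d23:H1  best=H1
  ? 56.47.112.0  path d0:H5→d1:-→d2:-→d3:-→d4:-→d5:-→d6:-→d7:-→d8:-→d9:-→d10:-→d11:-→d12:-→d13:-→d14:-→d15:-→d16:-→d17:-→d18:-→d19:-→d20:-→d21:-→d22:-→d23:H1  best=H1
  add 56.0.0.0/8 -> H5 at depth 8
  add 109.49.212.243/32 -> H0 at depth 32
  add 109.49.212.0/24 -> H4 at depth 24
  ? 14.110.10.131  path d0:H5→d1:-→d2:-→d3:-→d4:-→d5:-→d6:-→d7:-→d8:-→d9:-→d10:-→d11:-→d12:-→d13:-→d14:-→d15:-→d16:H1  best=H1
  add 0.0.0.0/0 -> H3 at depth 0
  add 109.0.0.0/8 -> H0 at depth 8
  ? 109.49.212.243  path d0:H3→d1:-→d2:-→d3:-→d4:-→d5:-→d6:-→d7:-→d8:H0→d9:-→d10:-→d11:-→d12:-→d13:-→d14:-→d15:-→d16:-→d17:-→d18:-→d19:-→d20:-→d21:-→d22:-→d23:-→d24:H4→d25:-→d26:-→d27:-→d28:-→d29:-→d30:-→d31:-→d32:H0  best=H0
  ? 109.13.164.133  path d0:H3→d1:-→d2:-→d3:-→d4:-→d5:-→d6:-→d7:-→d8:H0→d9:-→d10:-  best=H0
  add 14.110.168.248/29 -> H5 at depth 29
  del 14.110.0.0/16 (clear depth 16)
  add 0.0.0.0/0 -> H2 at depth 0
  add 56.32.0.0/11 -> H4 at depth 11
  add 109.49.0.0/16 -> H5 at depth 16
  del 109.0.0.0/8 (clear depth 8)
  ? 109.49.0.30  path d0:H2→d1:-→d2:-→d3:-→d4:-→d5:-→d6:-→d7:-→d8:-→d9:-→d10:-→d11:-→d12:-→d13:-→d14:-→d15:-→d16:H5  best=H5
  add 12.0.0.0/6 -> H0 at depth 6
  add 0.0.0.0/0 -> H0 at depth 0
  ? 226.242.153.175  path d0:H0  best=H0
  ? 109.49.0.253  path d0:H0→d1:-→d2:-→d3:-→d4:-→d5:-→d6:-→d7:-→d8:-→d9:-→d10:-→d11:-→d12:-→d13:-→d14:-→d15:-→d16:H5  best=H5
  add 109.49.212.243/32 -> H3 at depth 32
  add 56.47.112.0/20 -> H5 at depth 20
  ? 145.41.183.34  path d0:H0  best=H0
  del 56.47.112.0/23 (clear depth 23)
  ? 56.47.112.101  path d0:H0→d1:-→d2:-→d3:-→d4:-→d5:-→d6:-→d7:-→d8:H5→d9:-→d10:-→d11:H4→d12:-→d13:-→d14:-→d15:-→d16:-→d17:-→d18:-→d19:-→d20:H5→d21:-→d22:-→d23:-  best=H5
  ? 56.47.112.2  path d0:H0→d1:-→d2:-→d3:-→d4:-→d5:-→d6:-→d7:-→d8:H5→d9:-→d10:-→d11:H4→d12:-→d13:-→d14:-→d15:-→d16:-→d17:-→d18:-→d19:-→d20:H5→d21:-→d22:-→d23:-  best=H5
  ? 109.49.212.243  path d0:H0→d1:-→d2:-→d3:-→d4:-→d5:-→d6:-→d7:-→d8:-→d9:-→d10:-→d11:-→d12:-→d13:-→d14:-→d15:-→d16:H5→d17:-→d18:-→d19:-→d20:-→d21:-→d22:-→d23:-→d24:H4→d25:-→d26:-→d27:-→d28:-→d29:-→d30:-→d31:-→d32:H3  best=H3
  add 109.49.212.0/24 -> H0 at depth 24
  add 14.0.0.0/8 -> H4 at depth 8

== LOOKUPS ==
["H1","H1","H1","H0","H0","H5","H0","H5","H0","H5","H5","H3"]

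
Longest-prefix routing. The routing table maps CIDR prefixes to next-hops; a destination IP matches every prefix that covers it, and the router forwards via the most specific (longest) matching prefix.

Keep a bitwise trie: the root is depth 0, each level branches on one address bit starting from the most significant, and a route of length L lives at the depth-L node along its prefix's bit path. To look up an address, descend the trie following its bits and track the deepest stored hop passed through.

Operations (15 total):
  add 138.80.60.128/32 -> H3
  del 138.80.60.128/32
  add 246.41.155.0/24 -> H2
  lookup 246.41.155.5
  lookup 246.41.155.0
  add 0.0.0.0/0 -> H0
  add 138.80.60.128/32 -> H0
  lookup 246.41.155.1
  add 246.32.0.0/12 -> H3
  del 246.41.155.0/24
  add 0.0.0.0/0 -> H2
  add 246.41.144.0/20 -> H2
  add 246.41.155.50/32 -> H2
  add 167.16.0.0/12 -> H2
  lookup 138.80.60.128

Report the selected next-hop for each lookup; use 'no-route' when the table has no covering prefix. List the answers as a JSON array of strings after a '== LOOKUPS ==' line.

Process each operation:
  + 138.80.60.128/32 (H3) depth=32
  - 138.80.60.128/32 clear@32
  + 246.41.155.0/24 (H2) depth=24
  Q 246.41.155.5: descend 111101100010100110011011 ; hops seen [H2] ; pick H2
  Q 246.41.155.0: descend 111101100010100110011011 ; hops seen [H2] ; pick H2
  + 0.0.0.0/0 (H0) depth=0
  + 138.80.60.128/32 (H0) depth=32
  Q 246.41.155.1: descend 111101100010100110011011 ; hops seen [H0,H2] ; pick H2
  + 246.32.0.0/12 (H3) depth=12
  - 246.41.155.0/24 clear@24
  + 0.0.0.0/0 (H2) depth=0
  + 246.41.144.0/20 (H2) depth=20
  + 246.41.155.50/32 (H2) depth=32
  + 167.16.0.0/12 (H2) depth=12
  Q 138.80.60.128: descend 10001010010100000011110010000000 ; hops seen [H2,H0] ; pick H0

== LOOKUPS ==
["H2","H2","H2","H0"]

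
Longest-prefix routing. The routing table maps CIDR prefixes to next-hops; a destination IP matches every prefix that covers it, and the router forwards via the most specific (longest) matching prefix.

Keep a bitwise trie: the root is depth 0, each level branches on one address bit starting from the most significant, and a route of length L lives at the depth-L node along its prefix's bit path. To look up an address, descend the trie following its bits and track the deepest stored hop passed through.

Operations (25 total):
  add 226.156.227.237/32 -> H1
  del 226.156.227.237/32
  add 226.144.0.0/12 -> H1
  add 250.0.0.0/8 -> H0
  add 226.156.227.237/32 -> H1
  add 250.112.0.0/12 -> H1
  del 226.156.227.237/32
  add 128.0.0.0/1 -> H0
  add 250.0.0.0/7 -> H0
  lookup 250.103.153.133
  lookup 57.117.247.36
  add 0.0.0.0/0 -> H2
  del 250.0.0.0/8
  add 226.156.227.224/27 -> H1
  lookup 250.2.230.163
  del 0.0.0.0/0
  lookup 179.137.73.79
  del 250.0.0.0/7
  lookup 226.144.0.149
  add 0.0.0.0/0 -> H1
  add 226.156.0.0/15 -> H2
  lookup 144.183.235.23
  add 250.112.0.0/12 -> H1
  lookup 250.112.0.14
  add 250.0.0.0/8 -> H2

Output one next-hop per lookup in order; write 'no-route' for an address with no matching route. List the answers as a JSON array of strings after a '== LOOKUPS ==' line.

Process each operation:
  + 226.156.227.237/32 (H1) depth=32
  del 226.156.227.237/32 (clear depth 32)
  + 226.144.0.0/12 (H1) depth=12
  + 250.0.0.0/8 (H0) depth=8
  + 226.156.227.237/32 (H1) depth=32
  + 250.112.0.0/12 (H1) depth=12
  del 226.156.227.237/32 (clear depth 32)
  + 128.0.0.0/1 (H0) depth=1
  + 250.0.0.0/7 (H0) depth=7
  ? 250.103.153.133  path d0:-→d1:H0→d2:-→d3:-→d4:-→d5:-→d6:-→d7:H0→d8:H0→d9:-→d10:-→d11:-  best=H0
  ? 57.117.247.36  path d0:-  best=no-route
  + 0.0.0.0/0 (H2) depth=0
  del 250.0.0.0/8 (clear depth 8)
  + 226.156.227.224/27 (H1) depth=27
  ? 250.2.230.163  path d0:H2→d1:H0→d2:-→d3:-→d4:-→d5:-→d6:-→d7:H0→d8:-→d9:-  best=H0
  del 0.0.0.0/0 (clear depth 0)
  ? 179.137.73.79  path d0:-→d1:H0  best=H0
  del 250.0.0.0/7 (clear depth 7)
  ? 226.144.0.149  path d0:-→d1:H0→d2:-→d3:-→d4:-→d5:-→d6:-→d7:-→d8:-→d9:-→d10:-→d11:-→d12:H1  best=H1
  + 0.0.0.0/0 (H1) depth=0
  + 226.156.0.0/15 (H2) depth=15
  ? 144.183.235.23  path d0:H1→d1:H0  best=H0
  + 250.112.0.0/12 (H1) depth=12
  ? 250.112.0.14  path d0:H1→d1:H0→d2:-→d3:-→d4:-→d5:-→d6:-→d7:-→d8:-→d9:-→d10:-→d11:-→d12:H1  best=H1
  + 250.0.0.0/8 (H2) depth=8

== LOOKUPS ==
["H0","no-route","H0","H0","H1","H0","H1"]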